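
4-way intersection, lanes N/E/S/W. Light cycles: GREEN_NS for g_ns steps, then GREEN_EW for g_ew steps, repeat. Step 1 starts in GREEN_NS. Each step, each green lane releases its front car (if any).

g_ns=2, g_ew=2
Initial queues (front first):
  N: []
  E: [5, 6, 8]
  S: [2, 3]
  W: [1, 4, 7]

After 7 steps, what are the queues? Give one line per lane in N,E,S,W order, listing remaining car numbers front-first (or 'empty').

Step 1 [NS]: N:empty,E:wait,S:car2-GO,W:wait | queues: N=0 E=3 S=1 W=3
Step 2 [NS]: N:empty,E:wait,S:car3-GO,W:wait | queues: N=0 E=3 S=0 W=3
Step 3 [EW]: N:wait,E:car5-GO,S:wait,W:car1-GO | queues: N=0 E=2 S=0 W=2
Step 4 [EW]: N:wait,E:car6-GO,S:wait,W:car4-GO | queues: N=0 E=1 S=0 W=1
Step 5 [NS]: N:empty,E:wait,S:empty,W:wait | queues: N=0 E=1 S=0 W=1
Step 6 [NS]: N:empty,E:wait,S:empty,W:wait | queues: N=0 E=1 S=0 W=1
Step 7 [EW]: N:wait,E:car8-GO,S:wait,W:car7-GO | queues: N=0 E=0 S=0 W=0

N: empty
E: empty
S: empty
W: empty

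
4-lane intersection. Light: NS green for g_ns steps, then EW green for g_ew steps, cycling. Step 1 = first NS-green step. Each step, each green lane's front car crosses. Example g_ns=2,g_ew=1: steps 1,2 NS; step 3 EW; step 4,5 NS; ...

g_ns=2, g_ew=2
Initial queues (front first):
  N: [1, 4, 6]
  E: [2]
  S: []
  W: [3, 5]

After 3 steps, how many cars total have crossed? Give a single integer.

Step 1 [NS]: N:car1-GO,E:wait,S:empty,W:wait | queues: N=2 E=1 S=0 W=2
Step 2 [NS]: N:car4-GO,E:wait,S:empty,W:wait | queues: N=1 E=1 S=0 W=2
Step 3 [EW]: N:wait,E:car2-GO,S:wait,W:car3-GO | queues: N=1 E=0 S=0 W=1
Cars crossed by step 3: 4

Answer: 4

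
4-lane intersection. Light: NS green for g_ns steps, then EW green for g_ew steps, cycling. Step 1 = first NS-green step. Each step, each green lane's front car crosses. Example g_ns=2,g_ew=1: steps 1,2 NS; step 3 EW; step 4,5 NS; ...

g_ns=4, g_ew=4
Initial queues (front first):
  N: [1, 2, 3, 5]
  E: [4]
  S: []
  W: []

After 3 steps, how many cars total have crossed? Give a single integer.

Step 1 [NS]: N:car1-GO,E:wait,S:empty,W:wait | queues: N=3 E=1 S=0 W=0
Step 2 [NS]: N:car2-GO,E:wait,S:empty,W:wait | queues: N=2 E=1 S=0 W=0
Step 3 [NS]: N:car3-GO,E:wait,S:empty,W:wait | queues: N=1 E=1 S=0 W=0
Cars crossed by step 3: 3

Answer: 3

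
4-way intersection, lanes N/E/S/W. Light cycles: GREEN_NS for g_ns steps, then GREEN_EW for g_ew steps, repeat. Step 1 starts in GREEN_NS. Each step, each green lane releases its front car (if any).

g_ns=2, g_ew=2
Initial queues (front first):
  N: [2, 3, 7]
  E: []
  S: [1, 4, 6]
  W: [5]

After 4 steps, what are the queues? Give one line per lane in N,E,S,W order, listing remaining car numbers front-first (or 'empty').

Step 1 [NS]: N:car2-GO,E:wait,S:car1-GO,W:wait | queues: N=2 E=0 S=2 W=1
Step 2 [NS]: N:car3-GO,E:wait,S:car4-GO,W:wait | queues: N=1 E=0 S=1 W=1
Step 3 [EW]: N:wait,E:empty,S:wait,W:car5-GO | queues: N=1 E=0 S=1 W=0
Step 4 [EW]: N:wait,E:empty,S:wait,W:empty | queues: N=1 E=0 S=1 W=0

N: 7
E: empty
S: 6
W: empty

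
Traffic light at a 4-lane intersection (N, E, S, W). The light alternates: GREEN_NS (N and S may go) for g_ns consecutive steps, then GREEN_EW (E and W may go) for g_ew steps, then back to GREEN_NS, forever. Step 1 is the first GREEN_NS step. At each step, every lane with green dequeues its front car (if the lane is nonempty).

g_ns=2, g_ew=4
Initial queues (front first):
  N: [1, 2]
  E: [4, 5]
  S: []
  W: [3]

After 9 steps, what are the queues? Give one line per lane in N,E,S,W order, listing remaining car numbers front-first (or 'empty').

Step 1 [NS]: N:car1-GO,E:wait,S:empty,W:wait | queues: N=1 E=2 S=0 W=1
Step 2 [NS]: N:car2-GO,E:wait,S:empty,W:wait | queues: N=0 E=2 S=0 W=1
Step 3 [EW]: N:wait,E:car4-GO,S:wait,W:car3-GO | queues: N=0 E=1 S=0 W=0
Step 4 [EW]: N:wait,E:car5-GO,S:wait,W:empty | queues: N=0 E=0 S=0 W=0

N: empty
E: empty
S: empty
W: empty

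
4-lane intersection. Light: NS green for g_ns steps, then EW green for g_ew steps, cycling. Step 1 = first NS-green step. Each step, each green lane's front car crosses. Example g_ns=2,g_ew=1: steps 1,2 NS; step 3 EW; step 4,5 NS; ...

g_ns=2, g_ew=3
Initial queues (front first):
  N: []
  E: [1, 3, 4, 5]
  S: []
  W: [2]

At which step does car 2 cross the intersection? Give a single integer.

Step 1 [NS]: N:empty,E:wait,S:empty,W:wait | queues: N=0 E=4 S=0 W=1
Step 2 [NS]: N:empty,E:wait,S:empty,W:wait | queues: N=0 E=4 S=0 W=1
Step 3 [EW]: N:wait,E:car1-GO,S:wait,W:car2-GO | queues: N=0 E=3 S=0 W=0
Step 4 [EW]: N:wait,E:car3-GO,S:wait,W:empty | queues: N=0 E=2 S=0 W=0
Step 5 [EW]: N:wait,E:car4-GO,S:wait,W:empty | queues: N=0 E=1 S=0 W=0
Step 6 [NS]: N:empty,E:wait,S:empty,W:wait | queues: N=0 E=1 S=0 W=0
Step 7 [NS]: N:empty,E:wait,S:empty,W:wait | queues: N=0 E=1 S=0 W=0
Step 8 [EW]: N:wait,E:car5-GO,S:wait,W:empty | queues: N=0 E=0 S=0 W=0
Car 2 crosses at step 3

3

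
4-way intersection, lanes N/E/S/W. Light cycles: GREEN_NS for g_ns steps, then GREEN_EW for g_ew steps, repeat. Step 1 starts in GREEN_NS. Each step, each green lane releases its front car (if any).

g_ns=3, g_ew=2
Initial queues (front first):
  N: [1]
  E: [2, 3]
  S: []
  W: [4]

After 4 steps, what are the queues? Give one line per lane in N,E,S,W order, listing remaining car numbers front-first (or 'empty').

Step 1 [NS]: N:car1-GO,E:wait,S:empty,W:wait | queues: N=0 E=2 S=0 W=1
Step 2 [NS]: N:empty,E:wait,S:empty,W:wait | queues: N=0 E=2 S=0 W=1
Step 3 [NS]: N:empty,E:wait,S:empty,W:wait | queues: N=0 E=2 S=0 W=1
Step 4 [EW]: N:wait,E:car2-GO,S:wait,W:car4-GO | queues: N=0 E=1 S=0 W=0

N: empty
E: 3
S: empty
W: empty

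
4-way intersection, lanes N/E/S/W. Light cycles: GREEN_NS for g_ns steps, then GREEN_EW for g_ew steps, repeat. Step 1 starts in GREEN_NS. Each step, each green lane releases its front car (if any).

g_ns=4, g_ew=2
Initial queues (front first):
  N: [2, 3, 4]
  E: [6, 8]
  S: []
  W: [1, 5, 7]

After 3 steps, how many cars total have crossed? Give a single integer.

Step 1 [NS]: N:car2-GO,E:wait,S:empty,W:wait | queues: N=2 E=2 S=0 W=3
Step 2 [NS]: N:car3-GO,E:wait,S:empty,W:wait | queues: N=1 E=2 S=0 W=3
Step 3 [NS]: N:car4-GO,E:wait,S:empty,W:wait | queues: N=0 E=2 S=0 W=3
Cars crossed by step 3: 3

Answer: 3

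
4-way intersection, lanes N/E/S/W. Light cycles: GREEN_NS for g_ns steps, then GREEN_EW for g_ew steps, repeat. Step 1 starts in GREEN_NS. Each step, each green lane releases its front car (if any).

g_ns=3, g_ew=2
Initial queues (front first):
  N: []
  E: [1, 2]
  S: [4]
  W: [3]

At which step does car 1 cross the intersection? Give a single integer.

Step 1 [NS]: N:empty,E:wait,S:car4-GO,W:wait | queues: N=0 E=2 S=0 W=1
Step 2 [NS]: N:empty,E:wait,S:empty,W:wait | queues: N=0 E=2 S=0 W=1
Step 3 [NS]: N:empty,E:wait,S:empty,W:wait | queues: N=0 E=2 S=0 W=1
Step 4 [EW]: N:wait,E:car1-GO,S:wait,W:car3-GO | queues: N=0 E=1 S=0 W=0
Step 5 [EW]: N:wait,E:car2-GO,S:wait,W:empty | queues: N=0 E=0 S=0 W=0
Car 1 crosses at step 4

4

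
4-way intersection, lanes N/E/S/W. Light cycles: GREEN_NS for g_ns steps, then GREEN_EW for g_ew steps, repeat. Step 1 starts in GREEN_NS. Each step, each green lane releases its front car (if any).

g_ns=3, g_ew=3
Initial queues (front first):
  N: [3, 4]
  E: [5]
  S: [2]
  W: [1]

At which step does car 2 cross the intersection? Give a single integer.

Step 1 [NS]: N:car3-GO,E:wait,S:car2-GO,W:wait | queues: N=1 E=1 S=0 W=1
Step 2 [NS]: N:car4-GO,E:wait,S:empty,W:wait | queues: N=0 E=1 S=0 W=1
Step 3 [NS]: N:empty,E:wait,S:empty,W:wait | queues: N=0 E=1 S=0 W=1
Step 4 [EW]: N:wait,E:car5-GO,S:wait,W:car1-GO | queues: N=0 E=0 S=0 W=0
Car 2 crosses at step 1

1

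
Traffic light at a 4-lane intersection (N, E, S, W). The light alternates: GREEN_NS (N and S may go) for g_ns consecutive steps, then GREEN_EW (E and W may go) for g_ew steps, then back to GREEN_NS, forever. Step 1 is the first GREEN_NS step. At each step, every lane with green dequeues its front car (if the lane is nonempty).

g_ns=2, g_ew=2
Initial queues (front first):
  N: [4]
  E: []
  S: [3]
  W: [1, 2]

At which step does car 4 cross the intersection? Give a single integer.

Step 1 [NS]: N:car4-GO,E:wait,S:car3-GO,W:wait | queues: N=0 E=0 S=0 W=2
Step 2 [NS]: N:empty,E:wait,S:empty,W:wait | queues: N=0 E=0 S=0 W=2
Step 3 [EW]: N:wait,E:empty,S:wait,W:car1-GO | queues: N=0 E=0 S=0 W=1
Step 4 [EW]: N:wait,E:empty,S:wait,W:car2-GO | queues: N=0 E=0 S=0 W=0
Car 4 crosses at step 1

1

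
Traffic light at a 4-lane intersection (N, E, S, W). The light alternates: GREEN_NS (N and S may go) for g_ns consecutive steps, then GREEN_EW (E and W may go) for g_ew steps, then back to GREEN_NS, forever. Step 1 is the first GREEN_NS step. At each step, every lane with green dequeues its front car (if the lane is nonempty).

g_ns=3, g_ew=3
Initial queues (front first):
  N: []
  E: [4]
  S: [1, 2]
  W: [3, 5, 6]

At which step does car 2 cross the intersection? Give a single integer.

Step 1 [NS]: N:empty,E:wait,S:car1-GO,W:wait | queues: N=0 E=1 S=1 W=3
Step 2 [NS]: N:empty,E:wait,S:car2-GO,W:wait | queues: N=0 E=1 S=0 W=3
Step 3 [NS]: N:empty,E:wait,S:empty,W:wait | queues: N=0 E=1 S=0 W=3
Step 4 [EW]: N:wait,E:car4-GO,S:wait,W:car3-GO | queues: N=0 E=0 S=0 W=2
Step 5 [EW]: N:wait,E:empty,S:wait,W:car5-GO | queues: N=0 E=0 S=0 W=1
Step 6 [EW]: N:wait,E:empty,S:wait,W:car6-GO | queues: N=0 E=0 S=0 W=0
Car 2 crosses at step 2

2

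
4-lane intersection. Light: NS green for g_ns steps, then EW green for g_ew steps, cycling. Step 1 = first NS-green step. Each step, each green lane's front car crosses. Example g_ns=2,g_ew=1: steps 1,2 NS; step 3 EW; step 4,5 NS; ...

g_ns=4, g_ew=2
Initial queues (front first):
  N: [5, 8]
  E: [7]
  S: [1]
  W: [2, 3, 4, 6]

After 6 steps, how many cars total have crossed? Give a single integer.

Answer: 6

Derivation:
Step 1 [NS]: N:car5-GO,E:wait,S:car1-GO,W:wait | queues: N=1 E=1 S=0 W=4
Step 2 [NS]: N:car8-GO,E:wait,S:empty,W:wait | queues: N=0 E=1 S=0 W=4
Step 3 [NS]: N:empty,E:wait,S:empty,W:wait | queues: N=0 E=1 S=0 W=4
Step 4 [NS]: N:empty,E:wait,S:empty,W:wait | queues: N=0 E=1 S=0 W=4
Step 5 [EW]: N:wait,E:car7-GO,S:wait,W:car2-GO | queues: N=0 E=0 S=0 W=3
Step 6 [EW]: N:wait,E:empty,S:wait,W:car3-GO | queues: N=0 E=0 S=0 W=2
Cars crossed by step 6: 6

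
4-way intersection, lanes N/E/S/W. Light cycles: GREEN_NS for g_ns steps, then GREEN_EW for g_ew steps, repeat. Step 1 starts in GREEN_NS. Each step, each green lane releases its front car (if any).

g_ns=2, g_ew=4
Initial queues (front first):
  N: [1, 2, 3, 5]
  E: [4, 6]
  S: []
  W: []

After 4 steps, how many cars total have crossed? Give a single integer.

Step 1 [NS]: N:car1-GO,E:wait,S:empty,W:wait | queues: N=3 E=2 S=0 W=0
Step 2 [NS]: N:car2-GO,E:wait,S:empty,W:wait | queues: N=2 E=2 S=0 W=0
Step 3 [EW]: N:wait,E:car4-GO,S:wait,W:empty | queues: N=2 E=1 S=0 W=0
Step 4 [EW]: N:wait,E:car6-GO,S:wait,W:empty | queues: N=2 E=0 S=0 W=0
Cars crossed by step 4: 4

Answer: 4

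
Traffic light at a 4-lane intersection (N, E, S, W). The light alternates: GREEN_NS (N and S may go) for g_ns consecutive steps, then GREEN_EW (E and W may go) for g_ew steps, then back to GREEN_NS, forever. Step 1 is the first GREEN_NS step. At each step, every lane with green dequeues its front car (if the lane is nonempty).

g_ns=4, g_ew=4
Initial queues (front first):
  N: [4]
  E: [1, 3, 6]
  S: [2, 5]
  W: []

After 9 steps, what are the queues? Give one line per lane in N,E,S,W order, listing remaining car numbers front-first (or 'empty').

Step 1 [NS]: N:car4-GO,E:wait,S:car2-GO,W:wait | queues: N=0 E=3 S=1 W=0
Step 2 [NS]: N:empty,E:wait,S:car5-GO,W:wait | queues: N=0 E=3 S=0 W=0
Step 3 [NS]: N:empty,E:wait,S:empty,W:wait | queues: N=0 E=3 S=0 W=0
Step 4 [NS]: N:empty,E:wait,S:empty,W:wait | queues: N=0 E=3 S=0 W=0
Step 5 [EW]: N:wait,E:car1-GO,S:wait,W:empty | queues: N=0 E=2 S=0 W=0
Step 6 [EW]: N:wait,E:car3-GO,S:wait,W:empty | queues: N=0 E=1 S=0 W=0
Step 7 [EW]: N:wait,E:car6-GO,S:wait,W:empty | queues: N=0 E=0 S=0 W=0

N: empty
E: empty
S: empty
W: empty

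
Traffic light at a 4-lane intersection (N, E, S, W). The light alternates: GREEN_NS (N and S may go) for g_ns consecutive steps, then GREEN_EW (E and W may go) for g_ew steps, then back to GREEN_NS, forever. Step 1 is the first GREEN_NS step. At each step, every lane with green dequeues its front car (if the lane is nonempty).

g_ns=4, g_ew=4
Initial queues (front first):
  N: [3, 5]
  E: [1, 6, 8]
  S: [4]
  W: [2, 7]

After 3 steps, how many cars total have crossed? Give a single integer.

Answer: 3

Derivation:
Step 1 [NS]: N:car3-GO,E:wait,S:car4-GO,W:wait | queues: N=1 E=3 S=0 W=2
Step 2 [NS]: N:car5-GO,E:wait,S:empty,W:wait | queues: N=0 E=3 S=0 W=2
Step 3 [NS]: N:empty,E:wait,S:empty,W:wait | queues: N=0 E=3 S=0 W=2
Cars crossed by step 3: 3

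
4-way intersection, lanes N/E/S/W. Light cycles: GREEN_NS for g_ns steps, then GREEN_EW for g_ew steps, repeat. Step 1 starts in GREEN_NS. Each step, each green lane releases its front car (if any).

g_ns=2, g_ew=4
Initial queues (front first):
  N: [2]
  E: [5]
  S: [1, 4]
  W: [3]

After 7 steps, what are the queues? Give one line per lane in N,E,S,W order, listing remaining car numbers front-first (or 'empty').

Step 1 [NS]: N:car2-GO,E:wait,S:car1-GO,W:wait | queues: N=0 E=1 S=1 W=1
Step 2 [NS]: N:empty,E:wait,S:car4-GO,W:wait | queues: N=0 E=1 S=0 W=1
Step 3 [EW]: N:wait,E:car5-GO,S:wait,W:car3-GO | queues: N=0 E=0 S=0 W=0

N: empty
E: empty
S: empty
W: empty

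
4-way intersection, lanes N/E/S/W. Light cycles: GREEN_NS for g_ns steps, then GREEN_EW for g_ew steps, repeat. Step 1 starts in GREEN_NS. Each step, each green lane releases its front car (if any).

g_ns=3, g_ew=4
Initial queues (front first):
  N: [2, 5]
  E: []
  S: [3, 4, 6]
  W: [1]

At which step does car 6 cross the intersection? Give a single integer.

Step 1 [NS]: N:car2-GO,E:wait,S:car3-GO,W:wait | queues: N=1 E=0 S=2 W=1
Step 2 [NS]: N:car5-GO,E:wait,S:car4-GO,W:wait | queues: N=0 E=0 S=1 W=1
Step 3 [NS]: N:empty,E:wait,S:car6-GO,W:wait | queues: N=0 E=0 S=0 W=1
Step 4 [EW]: N:wait,E:empty,S:wait,W:car1-GO | queues: N=0 E=0 S=0 W=0
Car 6 crosses at step 3

3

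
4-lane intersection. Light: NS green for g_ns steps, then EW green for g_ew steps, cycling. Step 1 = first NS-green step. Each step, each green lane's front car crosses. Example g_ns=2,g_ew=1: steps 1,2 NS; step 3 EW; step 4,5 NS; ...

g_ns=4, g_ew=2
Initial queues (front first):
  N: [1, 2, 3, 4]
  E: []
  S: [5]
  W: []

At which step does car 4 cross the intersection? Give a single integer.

Step 1 [NS]: N:car1-GO,E:wait,S:car5-GO,W:wait | queues: N=3 E=0 S=0 W=0
Step 2 [NS]: N:car2-GO,E:wait,S:empty,W:wait | queues: N=2 E=0 S=0 W=0
Step 3 [NS]: N:car3-GO,E:wait,S:empty,W:wait | queues: N=1 E=0 S=0 W=0
Step 4 [NS]: N:car4-GO,E:wait,S:empty,W:wait | queues: N=0 E=0 S=0 W=0
Car 4 crosses at step 4

4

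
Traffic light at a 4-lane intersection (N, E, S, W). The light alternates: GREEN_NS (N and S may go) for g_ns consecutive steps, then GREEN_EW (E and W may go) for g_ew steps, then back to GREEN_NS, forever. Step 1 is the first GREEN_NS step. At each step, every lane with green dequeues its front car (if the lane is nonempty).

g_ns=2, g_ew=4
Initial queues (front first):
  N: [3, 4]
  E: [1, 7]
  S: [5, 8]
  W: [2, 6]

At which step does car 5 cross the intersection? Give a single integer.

Step 1 [NS]: N:car3-GO,E:wait,S:car5-GO,W:wait | queues: N=1 E=2 S=1 W=2
Step 2 [NS]: N:car4-GO,E:wait,S:car8-GO,W:wait | queues: N=0 E=2 S=0 W=2
Step 3 [EW]: N:wait,E:car1-GO,S:wait,W:car2-GO | queues: N=0 E=1 S=0 W=1
Step 4 [EW]: N:wait,E:car7-GO,S:wait,W:car6-GO | queues: N=0 E=0 S=0 W=0
Car 5 crosses at step 1

1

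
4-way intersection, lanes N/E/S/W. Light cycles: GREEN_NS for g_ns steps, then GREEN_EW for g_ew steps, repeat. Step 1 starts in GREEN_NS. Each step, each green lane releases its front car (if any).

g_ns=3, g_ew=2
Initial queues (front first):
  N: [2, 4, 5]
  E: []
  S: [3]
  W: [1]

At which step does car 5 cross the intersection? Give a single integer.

Step 1 [NS]: N:car2-GO,E:wait,S:car3-GO,W:wait | queues: N=2 E=0 S=0 W=1
Step 2 [NS]: N:car4-GO,E:wait,S:empty,W:wait | queues: N=1 E=0 S=0 W=1
Step 3 [NS]: N:car5-GO,E:wait,S:empty,W:wait | queues: N=0 E=0 S=0 W=1
Step 4 [EW]: N:wait,E:empty,S:wait,W:car1-GO | queues: N=0 E=0 S=0 W=0
Car 5 crosses at step 3

3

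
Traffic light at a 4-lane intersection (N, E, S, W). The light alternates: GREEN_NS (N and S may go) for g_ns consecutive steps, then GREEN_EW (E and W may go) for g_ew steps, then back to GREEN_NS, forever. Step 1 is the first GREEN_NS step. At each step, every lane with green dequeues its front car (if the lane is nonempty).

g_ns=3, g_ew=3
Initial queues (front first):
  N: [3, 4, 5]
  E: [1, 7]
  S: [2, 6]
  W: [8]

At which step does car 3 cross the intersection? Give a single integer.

Step 1 [NS]: N:car3-GO,E:wait,S:car2-GO,W:wait | queues: N=2 E=2 S=1 W=1
Step 2 [NS]: N:car4-GO,E:wait,S:car6-GO,W:wait | queues: N=1 E=2 S=0 W=1
Step 3 [NS]: N:car5-GO,E:wait,S:empty,W:wait | queues: N=0 E=2 S=0 W=1
Step 4 [EW]: N:wait,E:car1-GO,S:wait,W:car8-GO | queues: N=0 E=1 S=0 W=0
Step 5 [EW]: N:wait,E:car7-GO,S:wait,W:empty | queues: N=0 E=0 S=0 W=0
Car 3 crosses at step 1

1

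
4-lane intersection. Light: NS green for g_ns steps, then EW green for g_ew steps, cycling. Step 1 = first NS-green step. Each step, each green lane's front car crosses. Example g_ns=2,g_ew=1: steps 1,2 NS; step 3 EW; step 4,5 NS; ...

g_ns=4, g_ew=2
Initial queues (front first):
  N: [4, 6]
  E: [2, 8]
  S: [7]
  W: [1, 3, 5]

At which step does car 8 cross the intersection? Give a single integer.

Step 1 [NS]: N:car4-GO,E:wait,S:car7-GO,W:wait | queues: N=1 E=2 S=0 W=3
Step 2 [NS]: N:car6-GO,E:wait,S:empty,W:wait | queues: N=0 E=2 S=0 W=3
Step 3 [NS]: N:empty,E:wait,S:empty,W:wait | queues: N=0 E=2 S=0 W=3
Step 4 [NS]: N:empty,E:wait,S:empty,W:wait | queues: N=0 E=2 S=0 W=3
Step 5 [EW]: N:wait,E:car2-GO,S:wait,W:car1-GO | queues: N=0 E=1 S=0 W=2
Step 6 [EW]: N:wait,E:car8-GO,S:wait,W:car3-GO | queues: N=0 E=0 S=0 W=1
Step 7 [NS]: N:empty,E:wait,S:empty,W:wait | queues: N=0 E=0 S=0 W=1
Step 8 [NS]: N:empty,E:wait,S:empty,W:wait | queues: N=0 E=0 S=0 W=1
Step 9 [NS]: N:empty,E:wait,S:empty,W:wait | queues: N=0 E=0 S=0 W=1
Step 10 [NS]: N:empty,E:wait,S:empty,W:wait | queues: N=0 E=0 S=0 W=1
Step 11 [EW]: N:wait,E:empty,S:wait,W:car5-GO | queues: N=0 E=0 S=0 W=0
Car 8 crosses at step 6

6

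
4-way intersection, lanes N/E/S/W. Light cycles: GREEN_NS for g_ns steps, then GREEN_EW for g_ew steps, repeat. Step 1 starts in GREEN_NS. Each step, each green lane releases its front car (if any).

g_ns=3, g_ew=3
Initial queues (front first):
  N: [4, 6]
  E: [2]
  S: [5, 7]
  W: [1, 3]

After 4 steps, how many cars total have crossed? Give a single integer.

Answer: 6

Derivation:
Step 1 [NS]: N:car4-GO,E:wait,S:car5-GO,W:wait | queues: N=1 E=1 S=1 W=2
Step 2 [NS]: N:car6-GO,E:wait,S:car7-GO,W:wait | queues: N=0 E=1 S=0 W=2
Step 3 [NS]: N:empty,E:wait,S:empty,W:wait | queues: N=0 E=1 S=0 W=2
Step 4 [EW]: N:wait,E:car2-GO,S:wait,W:car1-GO | queues: N=0 E=0 S=0 W=1
Cars crossed by step 4: 6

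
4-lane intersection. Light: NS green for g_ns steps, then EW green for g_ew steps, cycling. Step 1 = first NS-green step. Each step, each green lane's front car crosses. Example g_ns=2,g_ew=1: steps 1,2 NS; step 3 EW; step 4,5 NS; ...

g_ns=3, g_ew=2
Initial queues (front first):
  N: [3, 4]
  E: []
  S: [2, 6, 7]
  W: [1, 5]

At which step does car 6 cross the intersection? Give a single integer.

Step 1 [NS]: N:car3-GO,E:wait,S:car2-GO,W:wait | queues: N=1 E=0 S=2 W=2
Step 2 [NS]: N:car4-GO,E:wait,S:car6-GO,W:wait | queues: N=0 E=0 S=1 W=2
Step 3 [NS]: N:empty,E:wait,S:car7-GO,W:wait | queues: N=0 E=0 S=0 W=2
Step 4 [EW]: N:wait,E:empty,S:wait,W:car1-GO | queues: N=0 E=0 S=0 W=1
Step 5 [EW]: N:wait,E:empty,S:wait,W:car5-GO | queues: N=0 E=0 S=0 W=0
Car 6 crosses at step 2

2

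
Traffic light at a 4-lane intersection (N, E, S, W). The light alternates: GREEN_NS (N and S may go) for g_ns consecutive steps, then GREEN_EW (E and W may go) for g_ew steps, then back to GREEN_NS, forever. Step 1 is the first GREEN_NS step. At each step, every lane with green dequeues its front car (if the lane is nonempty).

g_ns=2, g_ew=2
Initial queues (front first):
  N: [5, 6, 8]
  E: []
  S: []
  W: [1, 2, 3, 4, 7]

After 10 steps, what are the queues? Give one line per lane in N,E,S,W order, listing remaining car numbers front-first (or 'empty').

Step 1 [NS]: N:car5-GO,E:wait,S:empty,W:wait | queues: N=2 E=0 S=0 W=5
Step 2 [NS]: N:car6-GO,E:wait,S:empty,W:wait | queues: N=1 E=0 S=0 W=5
Step 3 [EW]: N:wait,E:empty,S:wait,W:car1-GO | queues: N=1 E=0 S=0 W=4
Step 4 [EW]: N:wait,E:empty,S:wait,W:car2-GO | queues: N=1 E=0 S=0 W=3
Step 5 [NS]: N:car8-GO,E:wait,S:empty,W:wait | queues: N=0 E=0 S=0 W=3
Step 6 [NS]: N:empty,E:wait,S:empty,W:wait | queues: N=0 E=0 S=0 W=3
Step 7 [EW]: N:wait,E:empty,S:wait,W:car3-GO | queues: N=0 E=0 S=0 W=2
Step 8 [EW]: N:wait,E:empty,S:wait,W:car4-GO | queues: N=0 E=0 S=0 W=1
Step 9 [NS]: N:empty,E:wait,S:empty,W:wait | queues: N=0 E=0 S=0 W=1
Step 10 [NS]: N:empty,E:wait,S:empty,W:wait | queues: N=0 E=0 S=0 W=1

N: empty
E: empty
S: empty
W: 7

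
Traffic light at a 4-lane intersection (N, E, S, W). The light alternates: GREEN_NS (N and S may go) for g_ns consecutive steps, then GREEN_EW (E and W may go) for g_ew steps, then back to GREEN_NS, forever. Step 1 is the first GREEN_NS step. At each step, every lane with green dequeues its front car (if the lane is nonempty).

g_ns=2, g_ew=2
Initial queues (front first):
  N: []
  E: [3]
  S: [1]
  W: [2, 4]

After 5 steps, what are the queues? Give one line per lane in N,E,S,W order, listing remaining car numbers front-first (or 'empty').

Step 1 [NS]: N:empty,E:wait,S:car1-GO,W:wait | queues: N=0 E=1 S=0 W=2
Step 2 [NS]: N:empty,E:wait,S:empty,W:wait | queues: N=0 E=1 S=0 W=2
Step 3 [EW]: N:wait,E:car3-GO,S:wait,W:car2-GO | queues: N=0 E=0 S=0 W=1
Step 4 [EW]: N:wait,E:empty,S:wait,W:car4-GO | queues: N=0 E=0 S=0 W=0

N: empty
E: empty
S: empty
W: empty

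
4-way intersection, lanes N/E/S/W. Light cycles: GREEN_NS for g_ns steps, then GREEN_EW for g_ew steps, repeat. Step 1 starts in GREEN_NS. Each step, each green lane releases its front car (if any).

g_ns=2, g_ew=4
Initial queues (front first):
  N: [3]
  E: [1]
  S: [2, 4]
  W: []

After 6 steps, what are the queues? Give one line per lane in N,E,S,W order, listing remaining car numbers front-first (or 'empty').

Step 1 [NS]: N:car3-GO,E:wait,S:car2-GO,W:wait | queues: N=0 E=1 S=1 W=0
Step 2 [NS]: N:empty,E:wait,S:car4-GO,W:wait | queues: N=0 E=1 S=0 W=0
Step 3 [EW]: N:wait,E:car1-GO,S:wait,W:empty | queues: N=0 E=0 S=0 W=0

N: empty
E: empty
S: empty
W: empty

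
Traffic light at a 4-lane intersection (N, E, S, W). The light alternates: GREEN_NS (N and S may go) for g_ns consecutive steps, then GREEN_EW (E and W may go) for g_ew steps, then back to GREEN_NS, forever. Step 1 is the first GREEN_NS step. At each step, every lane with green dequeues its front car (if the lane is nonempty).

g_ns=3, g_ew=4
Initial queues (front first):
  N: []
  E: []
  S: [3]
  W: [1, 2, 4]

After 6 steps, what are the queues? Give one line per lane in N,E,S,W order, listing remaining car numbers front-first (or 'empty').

Step 1 [NS]: N:empty,E:wait,S:car3-GO,W:wait | queues: N=0 E=0 S=0 W=3
Step 2 [NS]: N:empty,E:wait,S:empty,W:wait | queues: N=0 E=0 S=0 W=3
Step 3 [NS]: N:empty,E:wait,S:empty,W:wait | queues: N=0 E=0 S=0 W=3
Step 4 [EW]: N:wait,E:empty,S:wait,W:car1-GO | queues: N=0 E=0 S=0 W=2
Step 5 [EW]: N:wait,E:empty,S:wait,W:car2-GO | queues: N=0 E=0 S=0 W=1
Step 6 [EW]: N:wait,E:empty,S:wait,W:car4-GO | queues: N=0 E=0 S=0 W=0

N: empty
E: empty
S: empty
W: empty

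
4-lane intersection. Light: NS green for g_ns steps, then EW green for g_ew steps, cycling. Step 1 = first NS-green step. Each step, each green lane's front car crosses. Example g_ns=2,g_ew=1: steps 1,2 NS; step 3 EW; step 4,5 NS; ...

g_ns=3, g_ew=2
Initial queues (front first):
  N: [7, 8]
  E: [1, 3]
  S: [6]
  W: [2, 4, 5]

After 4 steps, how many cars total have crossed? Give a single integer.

Step 1 [NS]: N:car7-GO,E:wait,S:car6-GO,W:wait | queues: N=1 E=2 S=0 W=3
Step 2 [NS]: N:car8-GO,E:wait,S:empty,W:wait | queues: N=0 E=2 S=0 W=3
Step 3 [NS]: N:empty,E:wait,S:empty,W:wait | queues: N=0 E=2 S=0 W=3
Step 4 [EW]: N:wait,E:car1-GO,S:wait,W:car2-GO | queues: N=0 E=1 S=0 W=2
Cars crossed by step 4: 5

Answer: 5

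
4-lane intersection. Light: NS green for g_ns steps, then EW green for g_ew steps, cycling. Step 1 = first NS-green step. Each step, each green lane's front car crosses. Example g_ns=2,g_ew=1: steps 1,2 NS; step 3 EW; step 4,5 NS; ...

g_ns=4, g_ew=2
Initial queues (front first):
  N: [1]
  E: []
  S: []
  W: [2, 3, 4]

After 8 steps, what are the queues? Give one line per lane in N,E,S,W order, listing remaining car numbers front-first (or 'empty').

Step 1 [NS]: N:car1-GO,E:wait,S:empty,W:wait | queues: N=0 E=0 S=0 W=3
Step 2 [NS]: N:empty,E:wait,S:empty,W:wait | queues: N=0 E=0 S=0 W=3
Step 3 [NS]: N:empty,E:wait,S:empty,W:wait | queues: N=0 E=0 S=0 W=3
Step 4 [NS]: N:empty,E:wait,S:empty,W:wait | queues: N=0 E=0 S=0 W=3
Step 5 [EW]: N:wait,E:empty,S:wait,W:car2-GO | queues: N=0 E=0 S=0 W=2
Step 6 [EW]: N:wait,E:empty,S:wait,W:car3-GO | queues: N=0 E=0 S=0 W=1
Step 7 [NS]: N:empty,E:wait,S:empty,W:wait | queues: N=0 E=0 S=0 W=1
Step 8 [NS]: N:empty,E:wait,S:empty,W:wait | queues: N=0 E=0 S=0 W=1

N: empty
E: empty
S: empty
W: 4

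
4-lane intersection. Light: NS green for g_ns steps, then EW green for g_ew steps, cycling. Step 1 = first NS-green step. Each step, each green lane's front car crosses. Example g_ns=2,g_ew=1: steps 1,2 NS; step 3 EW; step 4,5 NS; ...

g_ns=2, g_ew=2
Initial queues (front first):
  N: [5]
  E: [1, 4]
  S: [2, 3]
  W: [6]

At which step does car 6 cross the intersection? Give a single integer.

Step 1 [NS]: N:car5-GO,E:wait,S:car2-GO,W:wait | queues: N=0 E=2 S=1 W=1
Step 2 [NS]: N:empty,E:wait,S:car3-GO,W:wait | queues: N=0 E=2 S=0 W=1
Step 3 [EW]: N:wait,E:car1-GO,S:wait,W:car6-GO | queues: N=0 E=1 S=0 W=0
Step 4 [EW]: N:wait,E:car4-GO,S:wait,W:empty | queues: N=0 E=0 S=0 W=0
Car 6 crosses at step 3

3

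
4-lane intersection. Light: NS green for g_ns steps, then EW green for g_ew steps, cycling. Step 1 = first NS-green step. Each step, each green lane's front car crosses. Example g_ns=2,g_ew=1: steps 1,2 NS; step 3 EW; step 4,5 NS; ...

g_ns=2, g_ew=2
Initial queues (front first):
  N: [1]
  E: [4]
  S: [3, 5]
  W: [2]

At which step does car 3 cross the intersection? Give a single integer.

Step 1 [NS]: N:car1-GO,E:wait,S:car3-GO,W:wait | queues: N=0 E=1 S=1 W=1
Step 2 [NS]: N:empty,E:wait,S:car5-GO,W:wait | queues: N=0 E=1 S=0 W=1
Step 3 [EW]: N:wait,E:car4-GO,S:wait,W:car2-GO | queues: N=0 E=0 S=0 W=0
Car 3 crosses at step 1

1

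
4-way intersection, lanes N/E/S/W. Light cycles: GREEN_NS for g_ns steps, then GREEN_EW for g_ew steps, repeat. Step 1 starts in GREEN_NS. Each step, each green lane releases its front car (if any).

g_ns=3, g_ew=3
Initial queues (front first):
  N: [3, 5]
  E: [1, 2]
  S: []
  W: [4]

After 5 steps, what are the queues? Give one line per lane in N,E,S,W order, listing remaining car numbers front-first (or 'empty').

Step 1 [NS]: N:car3-GO,E:wait,S:empty,W:wait | queues: N=1 E=2 S=0 W=1
Step 2 [NS]: N:car5-GO,E:wait,S:empty,W:wait | queues: N=0 E=2 S=0 W=1
Step 3 [NS]: N:empty,E:wait,S:empty,W:wait | queues: N=0 E=2 S=0 W=1
Step 4 [EW]: N:wait,E:car1-GO,S:wait,W:car4-GO | queues: N=0 E=1 S=0 W=0
Step 5 [EW]: N:wait,E:car2-GO,S:wait,W:empty | queues: N=0 E=0 S=0 W=0

N: empty
E: empty
S: empty
W: empty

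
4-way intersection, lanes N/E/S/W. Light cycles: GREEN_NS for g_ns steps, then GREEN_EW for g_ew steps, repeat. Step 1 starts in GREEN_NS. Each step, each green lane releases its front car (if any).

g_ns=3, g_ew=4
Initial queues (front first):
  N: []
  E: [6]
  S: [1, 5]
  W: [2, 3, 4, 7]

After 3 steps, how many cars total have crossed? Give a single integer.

Step 1 [NS]: N:empty,E:wait,S:car1-GO,W:wait | queues: N=0 E=1 S=1 W=4
Step 2 [NS]: N:empty,E:wait,S:car5-GO,W:wait | queues: N=0 E=1 S=0 W=4
Step 3 [NS]: N:empty,E:wait,S:empty,W:wait | queues: N=0 E=1 S=0 W=4
Cars crossed by step 3: 2

Answer: 2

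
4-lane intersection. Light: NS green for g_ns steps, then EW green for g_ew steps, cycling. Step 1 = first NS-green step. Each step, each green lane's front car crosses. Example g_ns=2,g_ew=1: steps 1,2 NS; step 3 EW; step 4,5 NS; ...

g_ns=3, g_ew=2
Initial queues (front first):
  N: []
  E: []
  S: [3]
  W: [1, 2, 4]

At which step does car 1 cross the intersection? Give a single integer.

Step 1 [NS]: N:empty,E:wait,S:car3-GO,W:wait | queues: N=0 E=0 S=0 W=3
Step 2 [NS]: N:empty,E:wait,S:empty,W:wait | queues: N=0 E=0 S=0 W=3
Step 3 [NS]: N:empty,E:wait,S:empty,W:wait | queues: N=0 E=0 S=0 W=3
Step 4 [EW]: N:wait,E:empty,S:wait,W:car1-GO | queues: N=0 E=0 S=0 W=2
Step 5 [EW]: N:wait,E:empty,S:wait,W:car2-GO | queues: N=0 E=0 S=0 W=1
Step 6 [NS]: N:empty,E:wait,S:empty,W:wait | queues: N=0 E=0 S=0 W=1
Step 7 [NS]: N:empty,E:wait,S:empty,W:wait | queues: N=0 E=0 S=0 W=1
Step 8 [NS]: N:empty,E:wait,S:empty,W:wait | queues: N=0 E=0 S=0 W=1
Step 9 [EW]: N:wait,E:empty,S:wait,W:car4-GO | queues: N=0 E=0 S=0 W=0
Car 1 crosses at step 4

4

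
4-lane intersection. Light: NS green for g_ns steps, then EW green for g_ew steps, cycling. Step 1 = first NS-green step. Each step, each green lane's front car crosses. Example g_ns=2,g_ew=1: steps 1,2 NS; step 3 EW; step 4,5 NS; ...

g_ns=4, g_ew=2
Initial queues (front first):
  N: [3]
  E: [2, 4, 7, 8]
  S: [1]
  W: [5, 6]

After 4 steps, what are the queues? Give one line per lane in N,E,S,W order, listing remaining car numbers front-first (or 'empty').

Step 1 [NS]: N:car3-GO,E:wait,S:car1-GO,W:wait | queues: N=0 E=4 S=0 W=2
Step 2 [NS]: N:empty,E:wait,S:empty,W:wait | queues: N=0 E=4 S=0 W=2
Step 3 [NS]: N:empty,E:wait,S:empty,W:wait | queues: N=0 E=4 S=0 W=2
Step 4 [NS]: N:empty,E:wait,S:empty,W:wait | queues: N=0 E=4 S=0 W=2

N: empty
E: 2 4 7 8
S: empty
W: 5 6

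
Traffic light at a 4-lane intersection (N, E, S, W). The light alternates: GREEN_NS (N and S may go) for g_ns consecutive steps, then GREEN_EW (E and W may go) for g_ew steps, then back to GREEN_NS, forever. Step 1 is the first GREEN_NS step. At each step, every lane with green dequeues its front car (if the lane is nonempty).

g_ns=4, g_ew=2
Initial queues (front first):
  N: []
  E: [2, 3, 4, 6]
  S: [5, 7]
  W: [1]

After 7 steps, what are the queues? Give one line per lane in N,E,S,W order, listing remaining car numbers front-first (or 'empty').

Step 1 [NS]: N:empty,E:wait,S:car5-GO,W:wait | queues: N=0 E=4 S=1 W=1
Step 2 [NS]: N:empty,E:wait,S:car7-GO,W:wait | queues: N=0 E=4 S=0 W=1
Step 3 [NS]: N:empty,E:wait,S:empty,W:wait | queues: N=0 E=4 S=0 W=1
Step 4 [NS]: N:empty,E:wait,S:empty,W:wait | queues: N=0 E=4 S=0 W=1
Step 5 [EW]: N:wait,E:car2-GO,S:wait,W:car1-GO | queues: N=0 E=3 S=0 W=0
Step 6 [EW]: N:wait,E:car3-GO,S:wait,W:empty | queues: N=0 E=2 S=0 W=0
Step 7 [NS]: N:empty,E:wait,S:empty,W:wait | queues: N=0 E=2 S=0 W=0

N: empty
E: 4 6
S: empty
W: empty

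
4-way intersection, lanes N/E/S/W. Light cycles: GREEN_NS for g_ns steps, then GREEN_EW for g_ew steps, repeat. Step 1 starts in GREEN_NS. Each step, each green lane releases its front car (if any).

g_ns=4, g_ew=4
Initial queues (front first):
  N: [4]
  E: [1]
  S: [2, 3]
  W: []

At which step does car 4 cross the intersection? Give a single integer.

Step 1 [NS]: N:car4-GO,E:wait,S:car2-GO,W:wait | queues: N=0 E=1 S=1 W=0
Step 2 [NS]: N:empty,E:wait,S:car3-GO,W:wait | queues: N=0 E=1 S=0 W=0
Step 3 [NS]: N:empty,E:wait,S:empty,W:wait | queues: N=0 E=1 S=0 W=0
Step 4 [NS]: N:empty,E:wait,S:empty,W:wait | queues: N=0 E=1 S=0 W=0
Step 5 [EW]: N:wait,E:car1-GO,S:wait,W:empty | queues: N=0 E=0 S=0 W=0
Car 4 crosses at step 1

1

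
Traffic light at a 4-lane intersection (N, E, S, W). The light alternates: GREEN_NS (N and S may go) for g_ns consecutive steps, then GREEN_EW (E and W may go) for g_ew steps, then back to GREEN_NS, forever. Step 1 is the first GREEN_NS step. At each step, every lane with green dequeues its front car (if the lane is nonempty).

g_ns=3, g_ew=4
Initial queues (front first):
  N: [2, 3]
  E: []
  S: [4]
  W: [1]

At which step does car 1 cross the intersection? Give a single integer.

Step 1 [NS]: N:car2-GO,E:wait,S:car4-GO,W:wait | queues: N=1 E=0 S=0 W=1
Step 2 [NS]: N:car3-GO,E:wait,S:empty,W:wait | queues: N=0 E=0 S=0 W=1
Step 3 [NS]: N:empty,E:wait,S:empty,W:wait | queues: N=0 E=0 S=0 W=1
Step 4 [EW]: N:wait,E:empty,S:wait,W:car1-GO | queues: N=0 E=0 S=0 W=0
Car 1 crosses at step 4

4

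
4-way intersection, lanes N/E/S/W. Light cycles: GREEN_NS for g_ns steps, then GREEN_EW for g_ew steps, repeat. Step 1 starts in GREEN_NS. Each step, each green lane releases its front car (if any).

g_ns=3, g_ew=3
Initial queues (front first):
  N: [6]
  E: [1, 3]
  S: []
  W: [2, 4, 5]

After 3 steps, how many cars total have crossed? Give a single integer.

Answer: 1

Derivation:
Step 1 [NS]: N:car6-GO,E:wait,S:empty,W:wait | queues: N=0 E=2 S=0 W=3
Step 2 [NS]: N:empty,E:wait,S:empty,W:wait | queues: N=0 E=2 S=0 W=3
Step 3 [NS]: N:empty,E:wait,S:empty,W:wait | queues: N=0 E=2 S=0 W=3
Cars crossed by step 3: 1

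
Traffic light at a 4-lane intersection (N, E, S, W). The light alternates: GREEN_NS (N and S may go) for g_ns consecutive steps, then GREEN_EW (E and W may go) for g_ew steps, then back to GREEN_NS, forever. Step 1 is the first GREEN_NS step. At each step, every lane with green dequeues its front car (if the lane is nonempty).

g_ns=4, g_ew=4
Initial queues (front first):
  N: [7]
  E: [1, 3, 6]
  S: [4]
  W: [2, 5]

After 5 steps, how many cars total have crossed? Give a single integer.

Answer: 4

Derivation:
Step 1 [NS]: N:car7-GO,E:wait,S:car4-GO,W:wait | queues: N=0 E=3 S=0 W=2
Step 2 [NS]: N:empty,E:wait,S:empty,W:wait | queues: N=0 E=3 S=0 W=2
Step 3 [NS]: N:empty,E:wait,S:empty,W:wait | queues: N=0 E=3 S=0 W=2
Step 4 [NS]: N:empty,E:wait,S:empty,W:wait | queues: N=0 E=3 S=0 W=2
Step 5 [EW]: N:wait,E:car1-GO,S:wait,W:car2-GO | queues: N=0 E=2 S=0 W=1
Cars crossed by step 5: 4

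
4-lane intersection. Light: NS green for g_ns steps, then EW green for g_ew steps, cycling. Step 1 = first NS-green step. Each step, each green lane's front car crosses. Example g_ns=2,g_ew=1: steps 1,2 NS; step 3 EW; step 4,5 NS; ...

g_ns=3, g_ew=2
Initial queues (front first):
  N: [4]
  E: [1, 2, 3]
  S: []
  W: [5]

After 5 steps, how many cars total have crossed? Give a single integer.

Step 1 [NS]: N:car4-GO,E:wait,S:empty,W:wait | queues: N=0 E=3 S=0 W=1
Step 2 [NS]: N:empty,E:wait,S:empty,W:wait | queues: N=0 E=3 S=0 W=1
Step 3 [NS]: N:empty,E:wait,S:empty,W:wait | queues: N=0 E=3 S=0 W=1
Step 4 [EW]: N:wait,E:car1-GO,S:wait,W:car5-GO | queues: N=0 E=2 S=0 W=0
Step 5 [EW]: N:wait,E:car2-GO,S:wait,W:empty | queues: N=0 E=1 S=0 W=0
Cars crossed by step 5: 4

Answer: 4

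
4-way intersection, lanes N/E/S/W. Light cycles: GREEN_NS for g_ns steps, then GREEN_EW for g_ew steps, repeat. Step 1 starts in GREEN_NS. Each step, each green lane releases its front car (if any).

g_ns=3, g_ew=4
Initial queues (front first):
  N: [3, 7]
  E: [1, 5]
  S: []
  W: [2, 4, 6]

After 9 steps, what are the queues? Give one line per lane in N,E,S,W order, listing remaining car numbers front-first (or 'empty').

Step 1 [NS]: N:car3-GO,E:wait,S:empty,W:wait | queues: N=1 E=2 S=0 W=3
Step 2 [NS]: N:car7-GO,E:wait,S:empty,W:wait | queues: N=0 E=2 S=0 W=3
Step 3 [NS]: N:empty,E:wait,S:empty,W:wait | queues: N=0 E=2 S=0 W=3
Step 4 [EW]: N:wait,E:car1-GO,S:wait,W:car2-GO | queues: N=0 E=1 S=0 W=2
Step 5 [EW]: N:wait,E:car5-GO,S:wait,W:car4-GO | queues: N=0 E=0 S=0 W=1
Step 6 [EW]: N:wait,E:empty,S:wait,W:car6-GO | queues: N=0 E=0 S=0 W=0

N: empty
E: empty
S: empty
W: empty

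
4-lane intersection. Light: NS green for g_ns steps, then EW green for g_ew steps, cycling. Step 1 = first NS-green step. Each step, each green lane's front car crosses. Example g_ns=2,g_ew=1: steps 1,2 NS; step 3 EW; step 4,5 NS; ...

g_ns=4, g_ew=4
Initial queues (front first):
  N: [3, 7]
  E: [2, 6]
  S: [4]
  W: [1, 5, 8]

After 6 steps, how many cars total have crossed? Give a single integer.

Step 1 [NS]: N:car3-GO,E:wait,S:car4-GO,W:wait | queues: N=1 E=2 S=0 W=3
Step 2 [NS]: N:car7-GO,E:wait,S:empty,W:wait | queues: N=0 E=2 S=0 W=3
Step 3 [NS]: N:empty,E:wait,S:empty,W:wait | queues: N=0 E=2 S=0 W=3
Step 4 [NS]: N:empty,E:wait,S:empty,W:wait | queues: N=0 E=2 S=0 W=3
Step 5 [EW]: N:wait,E:car2-GO,S:wait,W:car1-GO | queues: N=0 E=1 S=0 W=2
Step 6 [EW]: N:wait,E:car6-GO,S:wait,W:car5-GO | queues: N=0 E=0 S=0 W=1
Cars crossed by step 6: 7

Answer: 7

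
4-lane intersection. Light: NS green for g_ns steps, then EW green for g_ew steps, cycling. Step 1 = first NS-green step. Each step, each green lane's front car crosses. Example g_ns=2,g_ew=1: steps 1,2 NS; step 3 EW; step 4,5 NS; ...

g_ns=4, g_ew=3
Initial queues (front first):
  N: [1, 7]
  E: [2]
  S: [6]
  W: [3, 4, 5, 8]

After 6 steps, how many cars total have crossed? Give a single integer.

Step 1 [NS]: N:car1-GO,E:wait,S:car6-GO,W:wait | queues: N=1 E=1 S=0 W=4
Step 2 [NS]: N:car7-GO,E:wait,S:empty,W:wait | queues: N=0 E=1 S=0 W=4
Step 3 [NS]: N:empty,E:wait,S:empty,W:wait | queues: N=0 E=1 S=0 W=4
Step 4 [NS]: N:empty,E:wait,S:empty,W:wait | queues: N=0 E=1 S=0 W=4
Step 5 [EW]: N:wait,E:car2-GO,S:wait,W:car3-GO | queues: N=0 E=0 S=0 W=3
Step 6 [EW]: N:wait,E:empty,S:wait,W:car4-GO | queues: N=0 E=0 S=0 W=2
Cars crossed by step 6: 6

Answer: 6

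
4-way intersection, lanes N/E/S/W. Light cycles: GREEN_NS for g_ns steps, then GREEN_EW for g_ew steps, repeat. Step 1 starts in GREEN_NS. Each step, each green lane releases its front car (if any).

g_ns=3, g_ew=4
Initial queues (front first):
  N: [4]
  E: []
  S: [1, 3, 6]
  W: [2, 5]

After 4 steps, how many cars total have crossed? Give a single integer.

Answer: 5

Derivation:
Step 1 [NS]: N:car4-GO,E:wait,S:car1-GO,W:wait | queues: N=0 E=0 S=2 W=2
Step 2 [NS]: N:empty,E:wait,S:car3-GO,W:wait | queues: N=0 E=0 S=1 W=2
Step 3 [NS]: N:empty,E:wait,S:car6-GO,W:wait | queues: N=0 E=0 S=0 W=2
Step 4 [EW]: N:wait,E:empty,S:wait,W:car2-GO | queues: N=0 E=0 S=0 W=1
Cars crossed by step 4: 5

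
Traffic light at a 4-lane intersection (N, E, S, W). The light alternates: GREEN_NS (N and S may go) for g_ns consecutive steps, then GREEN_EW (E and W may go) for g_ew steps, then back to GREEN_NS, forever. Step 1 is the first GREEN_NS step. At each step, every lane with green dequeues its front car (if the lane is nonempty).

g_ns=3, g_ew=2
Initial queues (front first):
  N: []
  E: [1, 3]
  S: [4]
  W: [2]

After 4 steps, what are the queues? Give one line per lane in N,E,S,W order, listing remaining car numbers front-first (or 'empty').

Step 1 [NS]: N:empty,E:wait,S:car4-GO,W:wait | queues: N=0 E=2 S=0 W=1
Step 2 [NS]: N:empty,E:wait,S:empty,W:wait | queues: N=0 E=2 S=0 W=1
Step 3 [NS]: N:empty,E:wait,S:empty,W:wait | queues: N=0 E=2 S=0 W=1
Step 4 [EW]: N:wait,E:car1-GO,S:wait,W:car2-GO | queues: N=0 E=1 S=0 W=0

N: empty
E: 3
S: empty
W: empty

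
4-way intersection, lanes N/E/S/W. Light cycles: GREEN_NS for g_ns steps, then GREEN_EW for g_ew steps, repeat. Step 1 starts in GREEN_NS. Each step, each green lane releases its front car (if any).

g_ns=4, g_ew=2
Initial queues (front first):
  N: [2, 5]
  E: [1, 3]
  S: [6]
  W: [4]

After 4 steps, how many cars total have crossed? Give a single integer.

Step 1 [NS]: N:car2-GO,E:wait,S:car6-GO,W:wait | queues: N=1 E=2 S=0 W=1
Step 2 [NS]: N:car5-GO,E:wait,S:empty,W:wait | queues: N=0 E=2 S=0 W=1
Step 3 [NS]: N:empty,E:wait,S:empty,W:wait | queues: N=0 E=2 S=0 W=1
Step 4 [NS]: N:empty,E:wait,S:empty,W:wait | queues: N=0 E=2 S=0 W=1
Cars crossed by step 4: 3

Answer: 3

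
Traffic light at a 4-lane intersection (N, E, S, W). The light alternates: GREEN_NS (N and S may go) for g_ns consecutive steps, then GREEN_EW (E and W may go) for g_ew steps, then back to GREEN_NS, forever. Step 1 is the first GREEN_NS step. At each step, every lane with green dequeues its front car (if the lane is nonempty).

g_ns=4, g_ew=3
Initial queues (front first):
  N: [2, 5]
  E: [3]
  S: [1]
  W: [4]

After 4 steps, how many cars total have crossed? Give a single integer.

Answer: 3

Derivation:
Step 1 [NS]: N:car2-GO,E:wait,S:car1-GO,W:wait | queues: N=1 E=1 S=0 W=1
Step 2 [NS]: N:car5-GO,E:wait,S:empty,W:wait | queues: N=0 E=1 S=0 W=1
Step 3 [NS]: N:empty,E:wait,S:empty,W:wait | queues: N=0 E=1 S=0 W=1
Step 4 [NS]: N:empty,E:wait,S:empty,W:wait | queues: N=0 E=1 S=0 W=1
Cars crossed by step 4: 3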